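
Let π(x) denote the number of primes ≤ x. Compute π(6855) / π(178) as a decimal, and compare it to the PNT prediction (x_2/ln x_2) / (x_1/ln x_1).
π(6855)/π(178) = 881/40 ≈ 22.0250;  PNT prediction ≈ 22.5929.

π(178) = 40 and π(6855) = 881, so π(6855)/π(178) ≈ 22.0250. The PNT-predicted ratio is (6855/ln(6855)) / (178/ln(178)) ≈ 22.5929. The two agree to within a few percent, as expected.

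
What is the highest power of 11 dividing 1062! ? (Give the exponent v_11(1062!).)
v_11(1062!) = 104

Legendre's formula: v_p(n!) = Σ_{k ≥ 1} ⌊n / p^k⌋. For p = 11, n = 1062, the terms are:
  ⌊1062/11^1⌋ = ⌊1062/11⌋ = 96
  ⌊1062/11^2⌋ = ⌊1062/121⌋ = 8
(the next term ⌊1062/11^3⌋ = 0, terminating the sum). Summing: v_11(1062!) = 96 + 8 = 104.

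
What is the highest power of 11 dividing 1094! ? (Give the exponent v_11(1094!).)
v_11(1094!) = 108

Legendre's formula: v_p(n!) = Σ_{k ≥ 1} ⌊n / p^k⌋. For p = 11, n = 1094, the terms are:
  ⌊1094/11^1⌋ = ⌊1094/11⌋ = 99
  ⌊1094/11^2⌋ = ⌊1094/121⌋ = 9
(the next term ⌊1094/11^3⌋ = 0, terminating the sum). Summing: v_11(1094!) = 99 + 9 = 108.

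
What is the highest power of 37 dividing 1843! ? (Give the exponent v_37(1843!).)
v_37(1843!) = 50

Legendre's formula: v_p(n!) = Σ_{k ≥ 1} ⌊n / p^k⌋. For p = 37, n = 1843, the terms are:
  ⌊1843/37^1⌋ = ⌊1843/37⌋ = 49
  ⌊1843/37^2⌋ = ⌊1843/1369⌋ = 1
(the next term ⌊1843/37^3⌋ = 0, terminating the sum). Summing: v_37(1843!) = 49 + 1 = 50.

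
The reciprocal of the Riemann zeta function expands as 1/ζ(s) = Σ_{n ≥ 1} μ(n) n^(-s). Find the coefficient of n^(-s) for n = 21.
μ(21) = 1

Factor n = 21 = 3 · 7. μ(n) = 0 if any exponent ≥ 2 (not squarefree); otherwise μ(n) = (−1)^{ω(n)} where ω(n) is the number of distinct prime factors. Applying: μ(21) = 1.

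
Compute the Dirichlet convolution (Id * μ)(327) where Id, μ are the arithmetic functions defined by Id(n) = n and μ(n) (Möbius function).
(Id * μ)(327) = 216

Divisors of 327: [1, 3, 109, 327]. For each d | 327:
  d = 1: Id(1) · μ(327/1) = 1 · 1 = 1
  d = 3: Id(3) · μ(327/3) = 3 · -1 = -3
  d = 109: Id(109) · μ(327/109) = 109 · -1 = -109
  d = 327: Id(327) · μ(327/327) = 327 · 1 = 327
Summing: (Id * μ)(327) = 1 + -3 + -109 + 327 = 216.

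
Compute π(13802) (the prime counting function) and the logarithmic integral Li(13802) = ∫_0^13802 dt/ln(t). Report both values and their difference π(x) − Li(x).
π(13802) = 1632;  Li(13802) ≈ 1651.50;  π(x) − Li(x) ≈ -19.50.

Direct count of primes ≤ 13802 gives π(13802) = 1632. Numerical evaluation of the logarithmic integral gives Li(13802) ≈ 1651.50. The difference π(x) − Li(x) ≈ -19.50 is typically negative for small/moderate x (Li(x) overestimates), though Littlewood's theorem shows this sign changes infinitely often.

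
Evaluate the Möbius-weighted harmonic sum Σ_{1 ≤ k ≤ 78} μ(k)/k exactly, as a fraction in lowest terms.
Σ μ(k)/k = -34226814962907926308826941/2715312039949934943374754898

Values of μ(k) for 1 ≤ k ≤ 78: μ(1) = 1, μ(2) = -1, μ(3) = -1, μ(5) = -1, μ(6) = 1, μ(7) = -1, μ(10) = 1, μ(11) = -1, μ(13) = -1, μ(14) = 1, μ(15) = 1, μ(17) = -1, μ(19) = -1, μ(21) = 1, μ(22) = 1, μ(23) = -1, μ(26) = 1, μ(29) = -1, μ(30) = -1, μ(31) = -1, μ(33) = 1, μ(34) = 1, μ(35) = 1, μ(37) = -1, μ(38) = 1, μ(39) = 1, μ(41) = -1, μ(42) = -1, μ(43) = -1, μ(46) = 1, μ(47) = -1, μ(51) = 1, μ(53) = -1, μ(55) = 1, μ(57) = 1, μ(58) = 1, μ(59) = -1, μ(61) = -1, μ(62) = 1, μ(65) = 1, μ(66) = -1, μ(67) = -1, μ(69) = 1, μ(70) = -1, μ(71) = -1, μ(73) = -1, μ(74) = 1, μ(77) = 1, μ(78) = -1, with μ = 0 on non-squarefree integers. Summing μ(k)/k for k where μ(k) ≠ 0 gives -34226814962907926308826941/2715312039949934943374754898 ≈ -0.0126. (PNT ⟺ this sum → 0 as n → ∞.)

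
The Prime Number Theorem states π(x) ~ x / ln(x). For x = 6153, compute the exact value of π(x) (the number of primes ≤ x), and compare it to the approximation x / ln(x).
π(6153) = 802;  x/ln(x) ≈ 705.24;  relative error ≈ 12.06%.

Directly count primes up to 6153: π(6153) = 802. The PNT approximation gives 6153/ln(6153) ≈ 6153/8.72470 ≈ 705.24. Relative error (π(x) − x/ln(x)) / π(x) ≈ 12.06%; the approximation is known to undercount slightly (Li(x) is a better estimate).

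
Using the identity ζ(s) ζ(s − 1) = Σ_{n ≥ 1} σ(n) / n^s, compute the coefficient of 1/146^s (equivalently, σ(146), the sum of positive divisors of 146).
σ(146) = 222

In the product (Σ m^0/m^s)(Σ k / k^s) = Σ (Σ_{d | n} d) / n^s, the coefficient of 1/n^s is σ(n) = Σ_{d | n} d. For n = 146, divisors are [1, 2, 73, 146]; summing: σ(146) = 222.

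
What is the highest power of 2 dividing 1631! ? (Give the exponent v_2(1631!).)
v_2(1631!) = 1623

Legendre's formula: v_p(n!) = Σ_{k ≥ 1} ⌊n / p^k⌋. For p = 2, n = 1631, the terms are:
  ⌊1631/2^1⌋ = ⌊1631/2⌋ = 815
  ⌊1631/2^2⌋ = ⌊1631/4⌋ = 407
  ⌊1631/2^3⌋ = ⌊1631/8⌋ = 203
  ⌊1631/2^4⌋ = ⌊1631/16⌋ = 101
  ⌊1631/2^5⌋ = ⌊1631/32⌋ = 50
  ⌊1631/2^6⌋ = ⌊1631/64⌋ = 25
  ⌊1631/2^7⌋ = ⌊1631/128⌋ = 12
  ⌊1631/2^8⌋ = ⌊1631/256⌋ = 6
  ⌊1631/2^9⌋ = ⌊1631/512⌋ = 3
  ⌊1631/2^10⌋ = ⌊1631/1024⌋ = 1
(the next term ⌊1631/2^11⌋ = 0, terminating the sum). Summing: v_2(1631!) = 815 + 407 + 203 + 101 + 50 + 25 + 12 + 6 + 3 + 1 = 1623.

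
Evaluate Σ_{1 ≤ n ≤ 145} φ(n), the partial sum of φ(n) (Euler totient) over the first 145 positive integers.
Σ_{n ≤ 145} φ(n) = 6442

Compute φ(n) for each 1 ≤ n ≤ 145: φ(1) = 1, φ(2) = 1, φ(3) = 2, φ(4) = 2, φ(5) = 4, φ(6) = 2, φ(7) = 6, φ(8) = 4, φ(9) = 6, φ(10) = 4, φ(11) = 10, φ(12) = 4, φ(13) = 12, φ(14) = 6, φ(15) = 8, φ(16) = 8, φ(17) = 16, φ(18) = 6, φ(19) = 18, φ(20) = 8, φ(21) = 12, φ(22) = 10, φ(23) = 22, φ(24) = 8, φ(25) = 20, φ(26) = 12, φ(27) = 18, φ(28) = 12, φ(29) = 28, φ(30) = 8, φ(31) = 30, φ(32) = 16, φ(33) = 20, φ(34) = 16, φ(35) = 24, φ(36) = 12, φ(37) = 36, φ(38) = 18, φ(39) = 24, φ(40) = 16, φ(41) = 40, φ(42) = 12, φ(43) = 42, φ(44) = 20, φ(45) = 24, φ(46) = 22, φ(47) = 46, φ(48) = 16, φ(49) = 42, φ(50) = 20, φ(51) = 32, φ(52) = 24, φ(53) = 52, φ(54) = 18, φ(55) = 40, φ(56) = 24, φ(57) = 36, φ(58) = 28, φ(59) = 58, φ(60) = 16, φ(61) = 60, φ(62) = 30, φ(63) = 36, φ(64) = 32, φ(65) = 48, φ(66) = 20, φ(67) = 66, φ(68) = 32, φ(69) = 44, φ(70) = 24, φ(71) = 70, φ(72) = 24, φ(73) = 72, φ(74) = 36, φ(75) = 40, φ(76) = 36, φ(77) = 60, φ(78) = 24, φ(79) = 78, φ(80) = 32, φ(81) = 54, φ(82) = 40, φ(83) = 82, φ(84) = 24, φ(85) = 64, φ(86) = 42, φ(87) = 56, φ(88) = 40, φ(89) = 88, φ(90) = 24, φ(91) = 72, φ(92) = 44, φ(93) = 60, φ(94) = 46, φ(95) = 72, φ(96) = 32, φ(97) = 96, φ(98) = 42, φ(99) = 60, φ(100) = 40, φ(101) = 100, φ(102) = 32, φ(103) = 102, φ(104) = 48, φ(105) = 48, φ(106) = 52, φ(107) = 106, φ(108) = 36, φ(109) = 108, φ(110) = 40, φ(111) = 72, φ(112) = 48, φ(113) = 112, φ(114) = 36, φ(115) = 88, φ(116) = 56, φ(117) = 72, φ(118) = 58, φ(119) = 96, φ(120) = 32, φ(121) = 110, φ(122) = 60, φ(123) = 80, φ(124) = 60, φ(125) = 100, φ(126) = 36, φ(127) = 126, φ(128) = 64, φ(129) = 84, φ(130) = 48, φ(131) = 130, φ(132) = 40, φ(133) = 108, φ(134) = 66, φ(135) = 72, φ(136) = 64, φ(137) = 136, φ(138) = 44, φ(139) = 138, φ(140) = 48, φ(141) = 92, φ(142) = 70, φ(143) = 120, φ(144) = 48, φ(145) = 112. Summing all 145 values: 6442. (Average order: Σ_{n ≤ x} φ(n) ~ (3/π²) x². For x = 145, (3/π²)·145² ≈ 6390.83.)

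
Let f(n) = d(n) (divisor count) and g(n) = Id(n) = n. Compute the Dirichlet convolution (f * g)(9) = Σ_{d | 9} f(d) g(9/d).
(d * Id)(9) = 18

Divisors of 9: [1, 3, 9]. For each d | 9:
  d = 1: d(1) · Id(9/1) = 1 · 9 = 9
  d = 3: d(3) · Id(9/3) = 2 · 3 = 6
  d = 9: d(9) · Id(9/9) = 3 · 1 = 3
Summing: (d * Id)(9) = 9 + 6 + 3 = 18.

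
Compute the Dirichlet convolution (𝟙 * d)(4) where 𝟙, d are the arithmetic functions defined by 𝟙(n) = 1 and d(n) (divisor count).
(𝟙 * d)(4) = 6

Divisors of 4: [1, 2, 4]. For each d | 4:
  d = 1: 𝟙(1) · d(4/1) = 1 · 3 = 3
  d = 2: 𝟙(2) · d(4/2) = 1 · 2 = 2
  d = 4: 𝟙(4) · d(4/4) = 1 · 1 = 1
Summing: (𝟙 * d)(4) = 3 + 2 + 1 = 6.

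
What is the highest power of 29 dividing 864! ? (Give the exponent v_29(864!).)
v_29(864!) = 30

Legendre's formula: v_p(n!) = Σ_{k ≥ 1} ⌊n / p^k⌋. For p = 29, n = 864, the terms are:
  ⌊864/29^1⌋ = ⌊864/29⌋ = 29
  ⌊864/29^2⌋ = ⌊864/841⌋ = 1
(the next term ⌊864/29^3⌋ = 0, terminating the sum). Summing: v_29(864!) = 29 + 1 = 30.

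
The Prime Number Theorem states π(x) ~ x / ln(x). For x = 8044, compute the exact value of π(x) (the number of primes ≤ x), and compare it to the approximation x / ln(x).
π(8044) = 1011;  x/ln(x) ≈ 894.51;  relative error ≈ 11.52%.

Directly count primes up to 8044: π(8044) = 1011. The PNT approximation gives 8044/ln(8044) ≈ 8044/8.99268 ≈ 894.51. Relative error (π(x) − x/ln(x)) / π(x) ≈ 11.52%; the approximation is known to undercount slightly (Li(x) is a better estimate).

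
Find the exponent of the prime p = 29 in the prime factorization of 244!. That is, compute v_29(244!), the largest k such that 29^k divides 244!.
v_29(244!) = 8

Legendre's formula: v_p(n!) = Σ_{k ≥ 1} ⌊n / p^k⌋. For p = 29, n = 244, the terms are:
  ⌊244/29^1⌋ = ⌊244/29⌋ = 8
(the next term ⌊244/29^2⌋ = 0, terminating the sum). Summing: v_29(244!) = 8 = 8.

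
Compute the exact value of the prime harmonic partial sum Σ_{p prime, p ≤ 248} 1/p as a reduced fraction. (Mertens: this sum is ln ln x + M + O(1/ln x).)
Σ 1/p = 506873196134241441348690763593294873492730445394823722837469097176314709804649267964680634478659521/256041159035492609053110100510385311995538591998443060216114576417920917800321526504084465112487730

π(248) = 53, so the primes ≤ 248 are [2, 3, 5, 7, 11, 13, 17, 19, 23, 29, 31, 37, 41, 43, 47, 53, 59, 61, 67, 71, 73, 79, 83, 89, 97, 101, 103, 107, 109, 113, 127, 131, 137, 139, 149, 151, 157, 163, 167, 173, 179, 181, 191, 193, 197, 199, 211, 223, 227, 229, 233, 239, 241]. Summing 1/p over these primes: 506873196134241441348690763593294873492730445394823722837469097176314709804649267964680634478659521/256041159035492609053110100510385311995538591998443060216114576417920917800321526504084465112487730 ≈ 1.9797. Mertens estimate ln ln(248) + 0.2615 ≈ 1.9687.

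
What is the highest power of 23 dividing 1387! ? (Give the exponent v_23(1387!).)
v_23(1387!) = 62

Legendre's formula: v_p(n!) = Σ_{k ≥ 1} ⌊n / p^k⌋. For p = 23, n = 1387, the terms are:
  ⌊1387/23^1⌋ = ⌊1387/23⌋ = 60
  ⌊1387/23^2⌋ = ⌊1387/529⌋ = 2
(the next term ⌊1387/23^3⌋ = 0, terminating the sum). Summing: v_23(1387!) = 60 + 2 = 62.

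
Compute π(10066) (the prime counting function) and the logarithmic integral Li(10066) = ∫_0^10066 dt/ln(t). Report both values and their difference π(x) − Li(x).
π(10066) = 1234;  Li(10066) ≈ 1253.30;  π(x) − Li(x) ≈ -19.30.

Direct count of primes ≤ 10066 gives π(10066) = 1234. Numerical evaluation of the logarithmic integral gives Li(10066) ≈ 1253.30. The difference π(x) − Li(x) ≈ -19.30 is typically negative for small/moderate x (Li(x) overestimates), though Littlewood's theorem shows this sign changes infinitely often.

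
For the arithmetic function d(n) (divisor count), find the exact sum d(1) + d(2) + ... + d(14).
Σ_{n ≤ 14} d(n) = 41

Compute d(n) for each 1 ≤ n ≤ 14: d(1) = 1, d(2) = 2, d(3) = 2, d(4) = 3, d(5) = 2, d(6) = 4, d(7) = 2, d(8) = 4, d(9) = 3, d(10) = 4, d(11) = 2, d(12) = 6, d(13) = 2, d(14) = 4. Summing all 14 values: 41. (Dirichlet's divisor formula: Σ_{n ≤ x} d(n) = x ln(x) + (2γ − 1) x + O(√x). For x = 14, the asymptotic estimate is ≈ 39.11.)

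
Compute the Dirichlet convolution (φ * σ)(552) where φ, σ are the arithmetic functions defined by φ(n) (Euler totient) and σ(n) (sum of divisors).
(φ * σ)(552) = 8832

Divisors of 552: [1, 2, 3, 4, 6, 8, 12, 23, 24, 46, 69, 92, 138, 184, 276, 552]. For each d | 552:
  d = 1: φ(1) · σ(552/1) = 1 · 1440 = 1440
  d = 2: φ(2) · σ(552/2) = 1 · 672 = 672
  d = 3: φ(3) · σ(552/3) = 2 · 360 = 720
  d = 4: φ(4) · σ(552/4) = 2 · 288 = 576
  d = 6: φ(6) · σ(552/6) = 2 · 168 = 336
  d = 8: φ(8) · σ(552/8) = 4 · 96 = 384
  d = 12: φ(12) · σ(552/12) = 4 · 72 = 288
  d = 23: φ(23) · σ(552/23) = 22 · 60 = 1320
  d = 24: φ(24) · σ(552/24) = 8 · 24 = 192
  d = 46: φ(46) · σ(552/46) = 22 · 28 = 616
  d = 69: φ(69) · σ(552/69) = 44 · 15 = 660
  d = 92: φ(92) · σ(552/92) = 44 · 12 = 528
  d = 138: φ(138) · σ(552/138) = 44 · 7 = 308
  d = 184: φ(184) · σ(552/184) = 88 · 4 = 352
  d = 276: φ(276) · σ(552/276) = 88 · 3 = 264
  d = 552: φ(552) · σ(552/552) = 176 · 1 = 176
Summing: (φ * σ)(552) = 1440 + 672 + 720 + 576 + 336 + 384 + 288 + 1320 + 192 + 616 + 660 + 528 + 308 + 352 + 264 + 176 = 8832.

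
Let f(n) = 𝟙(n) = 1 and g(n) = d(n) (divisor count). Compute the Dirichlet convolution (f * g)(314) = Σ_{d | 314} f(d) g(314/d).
(𝟙 * d)(314) = 9

Divisors of 314: [1, 2, 157, 314]. For each d | 314:
  d = 1: 𝟙(1) · d(314/1) = 1 · 4 = 4
  d = 2: 𝟙(2) · d(314/2) = 1 · 2 = 2
  d = 157: 𝟙(157) · d(314/157) = 1 · 2 = 2
  d = 314: 𝟙(314) · d(314/314) = 1 · 1 = 1
Summing: (𝟙 * d)(314) = 4 + 2 + 2 + 1 = 9.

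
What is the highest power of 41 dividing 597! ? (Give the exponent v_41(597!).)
v_41(597!) = 14

Legendre's formula: v_p(n!) = Σ_{k ≥ 1} ⌊n / p^k⌋. For p = 41, n = 597, the terms are:
  ⌊597/41^1⌋ = ⌊597/41⌋ = 14
(the next term ⌊597/41^2⌋ = 0, terminating the sum). Summing: v_41(597!) = 14 = 14.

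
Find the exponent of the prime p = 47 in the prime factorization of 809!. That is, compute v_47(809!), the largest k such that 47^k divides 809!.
v_47(809!) = 17

Legendre's formula: v_p(n!) = Σ_{k ≥ 1} ⌊n / p^k⌋. For p = 47, n = 809, the terms are:
  ⌊809/47^1⌋ = ⌊809/47⌋ = 17
(the next term ⌊809/47^2⌋ = 0, terminating the sum). Summing: v_47(809!) = 17 = 17.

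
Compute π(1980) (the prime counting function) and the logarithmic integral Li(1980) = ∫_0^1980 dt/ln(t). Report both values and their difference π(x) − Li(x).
π(1980) = 299;  Li(1980) ≈ 312.18;  π(x) − Li(x) ≈ -13.18.

Direct count of primes ≤ 1980 gives π(1980) = 299. Numerical evaluation of the logarithmic integral gives Li(1980) ≈ 312.18. The difference π(x) − Li(x) ≈ -13.18 is typically negative for small/moderate x (Li(x) overestimates), though Littlewood's theorem shows this sign changes infinitely often.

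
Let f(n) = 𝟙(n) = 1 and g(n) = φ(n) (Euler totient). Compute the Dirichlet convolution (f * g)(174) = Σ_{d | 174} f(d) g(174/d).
(𝟙 * φ)(174) = 174

Divisors of 174: [1, 2, 3, 6, 29, 58, 87, 174]. For each d | 174:
  d = 1: 𝟙(1) · φ(174/1) = 1 · 56 = 56
  d = 2: 𝟙(2) · φ(174/2) = 1 · 56 = 56
  d = 3: 𝟙(3) · φ(174/3) = 1 · 28 = 28
  d = 6: 𝟙(6) · φ(174/6) = 1 · 28 = 28
  d = 29: 𝟙(29) · φ(174/29) = 1 · 2 = 2
  d = 58: 𝟙(58) · φ(174/58) = 1 · 2 = 2
  d = 87: 𝟙(87) · φ(174/87) = 1 · 1 = 1
  d = 174: 𝟙(174) · φ(174/174) = 1 · 1 = 1
Summing: (𝟙 * φ)(174) = 56 + 56 + 28 + 28 + 2 + 2 + 1 + 1 = 174.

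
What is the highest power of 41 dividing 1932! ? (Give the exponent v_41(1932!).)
v_41(1932!) = 48

Legendre's formula: v_p(n!) = Σ_{k ≥ 1} ⌊n / p^k⌋. For p = 41, n = 1932, the terms are:
  ⌊1932/41^1⌋ = ⌊1932/41⌋ = 47
  ⌊1932/41^2⌋ = ⌊1932/1681⌋ = 1
(the next term ⌊1932/41^3⌋ = 0, terminating the sum). Summing: v_41(1932!) = 47 + 1 = 48.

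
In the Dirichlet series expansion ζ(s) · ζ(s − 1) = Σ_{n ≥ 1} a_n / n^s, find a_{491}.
σ(491) = 492

In the product (Σ m^0/m^s)(Σ k / k^s) = Σ (Σ_{d | n} d) / n^s, the coefficient of 1/n^s is σ(n) = Σ_{d | n} d. For n = 491, divisors are [1, 491]; summing: σ(491) = 492.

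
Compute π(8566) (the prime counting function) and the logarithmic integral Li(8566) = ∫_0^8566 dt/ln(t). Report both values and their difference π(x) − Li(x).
π(8566) = 1067;  Li(8566) ≈ 1089.15;  π(x) − Li(x) ≈ -22.15.

Direct count of primes ≤ 8566 gives π(8566) = 1067. Numerical evaluation of the logarithmic integral gives Li(8566) ≈ 1089.15. The difference π(x) − Li(x) ≈ -22.15 is typically negative for small/moderate x (Li(x) overestimates), though Littlewood's theorem shows this sign changes infinitely often.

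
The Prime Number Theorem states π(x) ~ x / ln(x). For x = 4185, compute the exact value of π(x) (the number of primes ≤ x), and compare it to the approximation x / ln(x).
π(4185) = 574;  x/ln(x) ≈ 501.84;  relative error ≈ 12.57%.

Directly count primes up to 4185: π(4185) = 574. The PNT approximation gives 4185/ln(4185) ≈ 4185/8.33926 ≈ 501.84. Relative error (π(x) − x/ln(x)) / π(x) ≈ 12.57%; the approximation is known to undercount slightly (Li(x) is a better estimate).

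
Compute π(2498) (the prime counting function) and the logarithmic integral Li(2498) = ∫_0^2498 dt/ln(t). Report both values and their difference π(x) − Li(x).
π(2498) = 367;  Li(2498) ≈ 379.35;  π(x) − Li(x) ≈ -12.35.

Direct count of primes ≤ 2498 gives π(2498) = 367. Numerical evaluation of the logarithmic integral gives Li(2498) ≈ 379.35. The difference π(x) − Li(x) ≈ -12.35 is typically negative for small/moderate x (Li(x) overestimates), though Littlewood's theorem shows this sign changes infinitely often.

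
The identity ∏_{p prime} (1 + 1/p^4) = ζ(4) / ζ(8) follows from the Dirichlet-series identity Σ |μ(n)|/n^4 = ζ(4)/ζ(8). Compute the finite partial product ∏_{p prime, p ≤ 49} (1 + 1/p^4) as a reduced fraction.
∏ = 47811026860845170938198805915402199301066734558460286583378224128/44354583229145063659978971326989541656878007876738536067589135625

The primes p ≤ 49 are [2, 3, 5, 7, 11, 13, 17, 19, 23, 29, 31, 37, 41, 43, 47]. For each, (1 + 1/p^4) = (p^4 + 1)/p^4. Multiplying these fractions over p ∈ [2, 3, 5, 7, 11, 13, 17, 19, 23, 29, 31, 37, 41, 43, 47] gives 47811026860845170938198805915402199301066734558460286583378224128/44354583229145063659978971326989541656878007876738536067589135625. (In the limit P → ∞ this tends to ζ(4)/ζ(8).)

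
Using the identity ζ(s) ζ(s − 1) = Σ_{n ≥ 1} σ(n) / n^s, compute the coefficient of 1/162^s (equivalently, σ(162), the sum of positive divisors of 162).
σ(162) = 363

In the product (Σ m^0/m^s)(Σ k / k^s) = Σ (Σ_{d | n} d) / n^s, the coefficient of 1/n^s is σ(n) = Σ_{d | n} d. For n = 162, divisors are [1, 2, 3, 6, 9, 18, 27, 54, 81, 162]; summing: σ(162) = 363.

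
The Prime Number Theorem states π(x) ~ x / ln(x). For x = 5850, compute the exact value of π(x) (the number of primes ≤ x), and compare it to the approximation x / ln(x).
π(5850) = 768;  x/ln(x) ≈ 674.41;  relative error ≈ 12.19%.

Directly count primes up to 5850: π(5850) = 768. The PNT approximation gives 5850/ln(5850) ≈ 5850/8.67420 ≈ 674.41. Relative error (π(x) − x/ln(x)) / π(x) ≈ 12.19%; the approximation is known to undercount slightly (Li(x) is a better estimate).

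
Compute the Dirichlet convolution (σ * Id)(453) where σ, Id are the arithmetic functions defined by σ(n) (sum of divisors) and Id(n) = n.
(σ * Id)(453) = 2121

Divisors of 453: [1, 3, 151, 453]. For each d | 453:
  d = 1: σ(1) · Id(453/1) = 1 · 453 = 453
  d = 3: σ(3) · Id(453/3) = 4 · 151 = 604
  d = 151: σ(151) · Id(453/151) = 152 · 3 = 456
  d = 453: σ(453) · Id(453/453) = 608 · 1 = 608
Summing: (σ * Id)(453) = 453 + 604 + 456 + 608 = 2121.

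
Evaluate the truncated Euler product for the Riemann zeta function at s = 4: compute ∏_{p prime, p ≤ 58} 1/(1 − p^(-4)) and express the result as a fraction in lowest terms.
∏ = 750937919501355467062347671738968589096863062629/693820677147413996973765862820413440000000000000

The primes p ≤ 58 are [2, 3, 5, 7, 11, 13, 17, 19, 23, 29, 31, 37, 41, 43, 47, 53]. For each prime, (1 − 1/p^4)^(-1) = p^4 / (p^4 − 1). The product is (1 − 1/2^4)^(-1), (1 − 1/3^4)^(-1), (1 − 1/5^4)^(-1), (1 − 1/7^4)^(-1), (1 − 1/11^4)^(-1), (1 − 1/13^4)^(-1), (1 − 1/17^4)^(-1), (1 − 1/19^4)^(-1), (1 − 1/23^4)^(-1), (1 − 1/29^4)^(-1), (1 − 1/31^4)^(-1), (1 − 1/37^4)^(-1), (1 − 1/41^4)^(-1), (1 − 1/43^4)^(-1), (1 − 1/47^4)^(-1), (1 − 1/53^4)^(-1) = ∏ p^4 / (p^4 − 1) = 750937919501355467062347671738968589096863062629/693820677147413996973765862820413440000000000000.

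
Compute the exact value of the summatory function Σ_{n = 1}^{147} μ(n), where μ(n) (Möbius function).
Σ_{n ≤ 147} μ(n) = 1

Compute μ(n) for each 1 ≤ n ≤ 147: μ(1) = 1, μ(2) = -1, μ(3) = -1, μ(4) = 0, μ(5) = -1, μ(6) = 1, μ(7) = -1, μ(8) = 0, μ(9) = 0, μ(10) = 1, μ(11) = -1, μ(12) = 0, μ(13) = -1, μ(14) = 1, μ(15) = 1, μ(16) = 0, μ(17) = -1, μ(18) = 0, μ(19) = -1, μ(20) = 0, μ(21) = 1, μ(22) = 1, μ(23) = -1, μ(24) = 0, μ(25) = 0, μ(26) = 1, μ(27) = 0, μ(28) = 0, μ(29) = -1, μ(30) = -1, μ(31) = -1, μ(32) = 0, μ(33) = 1, μ(34) = 1, μ(35) = 1, μ(36) = 0, μ(37) = -1, μ(38) = 1, μ(39) = 1, μ(40) = 0, μ(41) = -1, μ(42) = -1, μ(43) = -1, μ(44) = 0, μ(45) = 0, μ(46) = 1, μ(47) = -1, μ(48) = 0, μ(49) = 0, μ(50) = 0, μ(51) = 1, μ(52) = 0, μ(53) = -1, μ(54) = 0, μ(55) = 1, μ(56) = 0, μ(57) = 1, μ(58) = 1, μ(59) = -1, μ(60) = 0, μ(61) = -1, μ(62) = 1, μ(63) = 0, μ(64) = 0, μ(65) = 1, μ(66) = -1, μ(67) = -1, μ(68) = 0, μ(69) = 1, μ(70) = -1, μ(71) = -1, μ(72) = 0, μ(73) = -1, μ(74) = 1, μ(75) = 0, μ(76) = 0, μ(77) = 1, μ(78) = -1, μ(79) = -1, μ(80) = 0, μ(81) = 0, μ(82) = 1, μ(83) = -1, μ(84) = 0, μ(85) = 1, μ(86) = 1, μ(87) = 1, μ(88) = 0, μ(89) = -1, μ(90) = 0, μ(91) = 1, μ(92) = 0, μ(93) = 1, μ(94) = 1, μ(95) = 1, μ(96) = 0, μ(97) = -1, μ(98) = 0, μ(99) = 0, μ(100) = 0, μ(101) = -1, μ(102) = -1, μ(103) = -1, μ(104) = 0, μ(105) = -1, μ(106) = 1, μ(107) = -1, μ(108) = 0, μ(109) = -1, μ(110) = -1, μ(111) = 1, μ(112) = 0, μ(113) = -1, μ(114) = -1, μ(115) = 1, μ(116) = 0, μ(117) = 0, μ(118) = 1, μ(119) = 1, μ(120) = 0, μ(121) = 0, μ(122) = 1, μ(123) = 1, μ(124) = 0, μ(125) = 0, μ(126) = 0, μ(127) = -1, μ(128) = 0, μ(129) = 1, μ(130) = -1, μ(131) = -1, μ(132) = 0, μ(133) = 1, μ(134) = 1, μ(135) = 0, μ(136) = 0, μ(137) = -1, μ(138) = -1, μ(139) = -1, μ(140) = 0, μ(141) = 1, μ(142) = 1, μ(143) = 1, μ(144) = 0, μ(145) = 1, μ(146) = 1, μ(147) = 0. Summing all 147 values: 1. (Mertens function M(x) = Σ_{n ≤ x} μ(n); on average M(x) should be small (PNT ⟺ M(x) = o(x)).)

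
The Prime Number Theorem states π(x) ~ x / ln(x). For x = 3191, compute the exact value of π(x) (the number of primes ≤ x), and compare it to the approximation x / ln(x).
π(3191) = 452;  x/ln(x) ≈ 395.51;  relative error ≈ 12.50%.

Directly count primes up to 3191: π(3191) = 452. The PNT approximation gives 3191/ln(3191) ≈ 3191/8.06809 ≈ 395.51. Relative error (π(x) − x/ln(x)) / π(x) ≈ 12.50%; the approximation is known to undercount slightly (Li(x) is a better estimate).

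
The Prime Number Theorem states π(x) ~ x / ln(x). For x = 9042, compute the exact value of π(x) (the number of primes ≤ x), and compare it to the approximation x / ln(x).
π(9042) = 1123;  x/ln(x) ≈ 992.58;  relative error ≈ 11.61%.

Directly count primes up to 9042: π(9042) = 1123. The PNT approximation gives 9042/ln(9042) ≈ 9042/9.10964 ≈ 992.58. Relative error (π(x) − x/ln(x)) / π(x) ≈ 11.61%; the approximation is known to undercount slightly (Li(x) is a better estimate).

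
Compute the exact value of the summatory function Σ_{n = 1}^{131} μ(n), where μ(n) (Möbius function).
Σ_{n ≤ 131} μ(n) = -3

Compute μ(n) for each 1 ≤ n ≤ 131: μ(1) = 1, μ(2) = -1, μ(3) = -1, μ(4) = 0, μ(5) = -1, μ(6) = 1, μ(7) = -1, μ(8) = 0, μ(9) = 0, μ(10) = 1, μ(11) = -1, μ(12) = 0, μ(13) = -1, μ(14) = 1, μ(15) = 1, μ(16) = 0, μ(17) = -1, μ(18) = 0, μ(19) = -1, μ(20) = 0, μ(21) = 1, μ(22) = 1, μ(23) = -1, μ(24) = 0, μ(25) = 0, μ(26) = 1, μ(27) = 0, μ(28) = 0, μ(29) = -1, μ(30) = -1, μ(31) = -1, μ(32) = 0, μ(33) = 1, μ(34) = 1, μ(35) = 1, μ(36) = 0, μ(37) = -1, μ(38) = 1, μ(39) = 1, μ(40) = 0, μ(41) = -1, μ(42) = -1, μ(43) = -1, μ(44) = 0, μ(45) = 0, μ(46) = 1, μ(47) = -1, μ(48) = 0, μ(49) = 0, μ(50) = 0, μ(51) = 1, μ(52) = 0, μ(53) = -1, μ(54) = 0, μ(55) = 1, μ(56) = 0, μ(57) = 1, μ(58) = 1, μ(59) = -1, μ(60) = 0, μ(61) = -1, μ(62) = 1, μ(63) = 0, μ(64) = 0, μ(65) = 1, μ(66) = -1, μ(67) = -1, μ(68) = 0, μ(69) = 1, μ(70) = -1, μ(71) = -1, μ(72) = 0, μ(73) = -1, μ(74) = 1, μ(75) = 0, μ(76) = 0, μ(77) = 1, μ(78) = -1, μ(79) = -1, μ(80) = 0, μ(81) = 0, μ(82) = 1, μ(83) = -1, μ(84) = 0, μ(85) = 1, μ(86) = 1, μ(87) = 1, μ(88) = 0, μ(89) = -1, μ(90) = 0, μ(91) = 1, μ(92) = 0, μ(93) = 1, μ(94) = 1, μ(95) = 1, μ(96) = 0, μ(97) = -1, μ(98) = 0, μ(99) = 0, μ(100) = 0, μ(101) = -1, μ(102) = -1, μ(103) = -1, μ(104) = 0, μ(105) = -1, μ(106) = 1, μ(107) = -1, μ(108) = 0, μ(109) = -1, μ(110) = -1, μ(111) = 1, μ(112) = 0, μ(113) = -1, μ(114) = -1, μ(115) = 1, μ(116) = 0, μ(117) = 0, μ(118) = 1, μ(119) = 1, μ(120) = 0, μ(121) = 0, μ(122) = 1, μ(123) = 1, μ(124) = 0, μ(125) = 0, μ(126) = 0, μ(127) = -1, μ(128) = 0, μ(129) = 1, μ(130) = -1, μ(131) = -1. Summing all 131 values: -3. (Mertens function M(x) = Σ_{n ≤ x} μ(n); on average M(x) should be small (PNT ⟺ M(x) = o(x)).)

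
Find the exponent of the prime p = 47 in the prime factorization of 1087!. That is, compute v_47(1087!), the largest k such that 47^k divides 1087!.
v_47(1087!) = 23

Legendre's formula: v_p(n!) = Σ_{k ≥ 1} ⌊n / p^k⌋. For p = 47, n = 1087, the terms are:
  ⌊1087/47^1⌋ = ⌊1087/47⌋ = 23
(the next term ⌊1087/47^2⌋ = 0, terminating the sum). Summing: v_47(1087!) = 23 = 23.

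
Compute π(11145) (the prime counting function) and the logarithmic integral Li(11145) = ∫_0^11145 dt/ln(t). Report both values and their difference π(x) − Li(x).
π(11145) = 1349;  Li(11145) ≈ 1369.72;  π(x) − Li(x) ≈ -20.72.

Direct count of primes ≤ 11145 gives π(11145) = 1349. Numerical evaluation of the logarithmic integral gives Li(11145) ≈ 1369.72. The difference π(x) − Li(x) ≈ -20.72 is typically negative for small/moderate x (Li(x) overestimates), though Littlewood's theorem shows this sign changes infinitely often.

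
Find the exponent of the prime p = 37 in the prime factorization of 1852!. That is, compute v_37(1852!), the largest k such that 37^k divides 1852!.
v_37(1852!) = 51

Legendre's formula: v_p(n!) = Σ_{k ≥ 1} ⌊n / p^k⌋. For p = 37, n = 1852, the terms are:
  ⌊1852/37^1⌋ = ⌊1852/37⌋ = 50
  ⌊1852/37^2⌋ = ⌊1852/1369⌋ = 1
(the next term ⌊1852/37^3⌋ = 0, terminating the sum). Summing: v_37(1852!) = 50 + 1 = 51.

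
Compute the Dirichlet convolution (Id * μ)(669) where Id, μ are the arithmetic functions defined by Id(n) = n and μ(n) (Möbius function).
(Id * μ)(669) = 444

Divisors of 669: [1, 3, 223, 669]. For each d | 669:
  d = 1: Id(1) · μ(669/1) = 1 · 1 = 1
  d = 3: Id(3) · μ(669/3) = 3 · -1 = -3
  d = 223: Id(223) · μ(669/223) = 223 · -1 = -223
  d = 669: Id(669) · μ(669/669) = 669 · 1 = 669
Summing: (Id * μ)(669) = 1 + -3 + -223 + 669 = 444.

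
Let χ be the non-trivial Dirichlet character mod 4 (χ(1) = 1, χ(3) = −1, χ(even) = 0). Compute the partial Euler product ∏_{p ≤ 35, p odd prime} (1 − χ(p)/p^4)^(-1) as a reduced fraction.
∏ = 1870816715381797956556539609218365/1891731462842378884815364370202624

The odd primes p ≤ 35 are [3, 5, 7, 11, 13, 17, 19, 23, 29, 31]. For each, χ(p) = 1 if p ≡ 1 mod 4, χ(p) = −1 if p ≡ 3 mod 4. Taking (1 − χ(p)/p^4)^(-1) = p^4/(p^4 − χ(p)): (1 − (-1)/3^4)^(-1) · (1 − (1)/5^4)^(-1) · (1 − (-1)/7^4)^(-1) · (1 − (-1)/11^4)^(-1) · (1 − (1)/13^4)^(-1) · (1 − (1)/17^4)^(-1) · (1 − (-1)/19^4)^(-1) · (1 − (-1)/23^4)^(-1) · (1 − (1)/29^4)^(-1) · (1 − (-1)/31^4)^(-1) = 1870816715381797956556539609218365/1891731462842378884815364370202624.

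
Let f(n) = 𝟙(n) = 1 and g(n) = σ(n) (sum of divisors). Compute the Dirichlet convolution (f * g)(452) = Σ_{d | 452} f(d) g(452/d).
(𝟙 * σ)(452) = 1265

Divisors of 452: [1, 2, 4, 113, 226, 452]. For each d | 452:
  d = 1: 𝟙(1) · σ(452/1) = 1 · 798 = 798
  d = 2: 𝟙(2) · σ(452/2) = 1 · 342 = 342
  d = 4: 𝟙(4) · σ(452/4) = 1 · 114 = 114
  d = 113: 𝟙(113) · σ(452/113) = 1 · 7 = 7
  d = 226: 𝟙(226) · σ(452/226) = 1 · 3 = 3
  d = 452: 𝟙(452) · σ(452/452) = 1 · 1 = 1
Summing: (𝟙 * σ)(452) = 798 + 342 + 114 + 7 + 3 + 1 = 1265.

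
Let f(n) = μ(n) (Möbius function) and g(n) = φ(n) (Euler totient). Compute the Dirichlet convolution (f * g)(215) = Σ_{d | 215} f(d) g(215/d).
(μ * φ)(215) = 123

Divisors of 215: [1, 5, 43, 215]. For each d | 215:
  d = 1: μ(1) · φ(215/1) = 1 · 168 = 168
  d = 5: μ(5) · φ(215/5) = -1 · 42 = -42
  d = 43: μ(43) · φ(215/43) = -1 · 4 = -4
  d = 215: μ(215) · φ(215/215) = 1 · 1 = 1
Summing: (μ * φ)(215) = 168 + -42 + -4 + 1 = 123.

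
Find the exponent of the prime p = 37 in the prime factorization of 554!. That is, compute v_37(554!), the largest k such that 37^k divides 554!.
v_37(554!) = 14

Legendre's formula: v_p(n!) = Σ_{k ≥ 1} ⌊n / p^k⌋. For p = 37, n = 554, the terms are:
  ⌊554/37^1⌋ = ⌊554/37⌋ = 14
(the next term ⌊554/37^2⌋ = 0, terminating the sum). Summing: v_37(554!) = 14 = 14.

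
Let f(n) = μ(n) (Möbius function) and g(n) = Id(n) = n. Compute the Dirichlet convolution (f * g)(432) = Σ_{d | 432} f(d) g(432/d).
(μ * Id)(432) = 144

Divisors of 432: [1, 2, 3, 4, 6, 8, 9, 12, 16, 18, 24, 27, 36, 48, 54, 72, 108, 144, 216, 432]. For each d | 432:
  d = 1: μ(1) · Id(432/1) = 1 · 432 = 432
  d = 2: μ(2) · Id(432/2) = -1 · 216 = -216
  d = 3: μ(3) · Id(432/3) = -1 · 144 = -144
  d = 4: μ(4) · Id(432/4) = 0 · 108 = 0
  d = 6: μ(6) · Id(432/6) = 1 · 72 = 72
  d = 8: μ(8) · Id(432/8) = 0 · 54 = 0
  d = 9: μ(9) · Id(432/9) = 0 · 48 = 0
  d = 12: μ(12) · Id(432/12) = 0 · 36 = 0
  d = 16: μ(16) · Id(432/16) = 0 · 27 = 0
  d = 18: μ(18) · Id(432/18) = 0 · 24 = 0
  d = 24: μ(24) · Id(432/24) = 0 · 18 = 0
  d = 27: μ(27) · Id(432/27) = 0 · 16 = 0
  d = 36: μ(36) · Id(432/36) = 0 · 12 = 0
  d = 48: μ(48) · Id(432/48) = 0 · 9 = 0
  d = 54: μ(54) · Id(432/54) = 0 · 8 = 0
  d = 72: μ(72) · Id(432/72) = 0 · 6 = 0
  d = 108: μ(108) · Id(432/108) = 0 · 4 = 0
  d = 144: μ(144) · Id(432/144) = 0 · 3 = 0
  d = 216: μ(216) · Id(432/216) = 0 · 2 = 0
  d = 432: μ(432) · Id(432/432) = 0 · 1 = 0
Summing: (μ * Id)(432) = 432 + -216 + -144 + 0 + 72 + 0 + 0 + 0 + 0 + 0 + 0 + 0 + 0 + 0 + 0 + 0 + 0 + 0 + 0 + 0 = 144.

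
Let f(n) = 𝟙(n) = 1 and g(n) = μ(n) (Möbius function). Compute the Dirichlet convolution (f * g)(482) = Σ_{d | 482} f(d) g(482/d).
(𝟙 * μ)(482) = 0

Divisors of 482: [1, 2, 241, 482]. For each d | 482:
  d = 1: 𝟙(1) · μ(482/1) = 1 · 1 = 1
  d = 2: 𝟙(2) · μ(482/2) = 1 · -1 = -1
  d = 241: 𝟙(241) · μ(482/241) = 1 · -1 = -1
  d = 482: 𝟙(482) · μ(482/482) = 1 · 1 = 1
Summing: (𝟙 * μ)(482) = 1 + -1 + -1 + 1 = 0.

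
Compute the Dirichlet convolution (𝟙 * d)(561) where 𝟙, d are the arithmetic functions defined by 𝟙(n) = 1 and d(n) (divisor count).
(𝟙 * d)(561) = 27

Divisors of 561: [1, 3, 11, 17, 33, 51, 187, 561]. For each d | 561:
  d = 1: 𝟙(1) · d(561/1) = 1 · 8 = 8
  d = 3: 𝟙(3) · d(561/3) = 1 · 4 = 4
  d = 11: 𝟙(11) · d(561/11) = 1 · 4 = 4
  d = 17: 𝟙(17) · d(561/17) = 1 · 4 = 4
  d = 33: 𝟙(33) · d(561/33) = 1 · 2 = 2
  d = 51: 𝟙(51) · d(561/51) = 1 · 2 = 2
  d = 187: 𝟙(187) · d(561/187) = 1 · 2 = 2
  d = 561: 𝟙(561) · d(561/561) = 1 · 1 = 1
Summing: (𝟙 * d)(561) = 8 + 4 + 4 + 4 + 2 + 2 + 2 + 1 = 27.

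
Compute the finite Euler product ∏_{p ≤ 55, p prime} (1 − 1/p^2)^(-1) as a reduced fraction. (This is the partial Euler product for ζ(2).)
∏ = 35034630647548196605993834769/21373637931227167970033664000

The primes p ≤ 55 are [2, 3, 5, 7, 11, 13, 17, 19, 23, 29, 31, 37, 41, 43, 47, 53]. For each prime, (1 − 1/p^2)^(-1) = p^2 / (p^2 − 1). The product is (1 − 1/2^2)^(-1), (1 − 1/3^2)^(-1), (1 − 1/5^2)^(-1), (1 − 1/7^2)^(-1), (1 − 1/11^2)^(-1), (1 − 1/13^2)^(-1), (1 − 1/17^2)^(-1), (1 − 1/19^2)^(-1), (1 − 1/23^2)^(-1), (1 − 1/29^2)^(-1), (1 − 1/31^2)^(-1), (1 − 1/37^2)^(-1), (1 − 1/41^2)^(-1), (1 − 1/43^2)^(-1), (1 − 1/47^2)^(-1), (1 − 1/53^2)^(-1) = ∏ p^2 / (p^2 − 1) = 35034630647548196605993834769/21373637931227167970033664000.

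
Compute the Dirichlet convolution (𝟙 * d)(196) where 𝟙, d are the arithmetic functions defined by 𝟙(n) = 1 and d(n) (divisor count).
(𝟙 * d)(196) = 36

Divisors of 196: [1, 2, 4, 7, 14, 28, 49, 98, 196]. For each d | 196:
  d = 1: 𝟙(1) · d(196/1) = 1 · 9 = 9
  d = 2: 𝟙(2) · d(196/2) = 1 · 6 = 6
  d = 4: 𝟙(4) · d(196/4) = 1 · 3 = 3
  d = 7: 𝟙(7) · d(196/7) = 1 · 6 = 6
  d = 14: 𝟙(14) · d(196/14) = 1 · 4 = 4
  d = 28: 𝟙(28) · d(196/28) = 1 · 2 = 2
  d = 49: 𝟙(49) · d(196/49) = 1 · 3 = 3
  d = 98: 𝟙(98) · d(196/98) = 1 · 2 = 2
  d = 196: 𝟙(196) · d(196/196) = 1 · 1 = 1
Summing: (𝟙 * d)(196) = 9 + 6 + 3 + 6 + 4 + 2 + 3 + 2 + 1 = 36.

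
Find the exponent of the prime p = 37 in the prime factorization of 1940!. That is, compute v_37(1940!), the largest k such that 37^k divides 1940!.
v_37(1940!) = 53

Legendre's formula: v_p(n!) = Σ_{k ≥ 1} ⌊n / p^k⌋. For p = 37, n = 1940, the terms are:
  ⌊1940/37^1⌋ = ⌊1940/37⌋ = 52
  ⌊1940/37^2⌋ = ⌊1940/1369⌋ = 1
(the next term ⌊1940/37^3⌋ = 0, terminating the sum). Summing: v_37(1940!) = 52 + 1 = 53.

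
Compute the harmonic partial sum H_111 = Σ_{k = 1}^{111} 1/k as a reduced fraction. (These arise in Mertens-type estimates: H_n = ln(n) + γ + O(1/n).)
H_111 = 813811190043550229600356295599093692454010452277/153803387341307877636928566091115101174034840640

Direct summation: H_111 = 1 + 1/2 + ... + 1/111. The least common denominator is lcm(1, ..., 111) = 8459186303771933270031071135011330564571916235200; over this denominator the numerator is 8459186303771933270031071135011330564571916235200 + 4229593151885966635015535567505665282285958117600 + 2819728767923977756677023711670443521523972078400 + 2114796575942983317507767783752832641142979058800 + 1691837260754386654006214227002266112914383247040 + 1409864383961988878338511855835221760761986039200 + 1208455186253133324290153019287332937795988033600 + 1057398287971491658753883891876416320571489529400 + 939909589307992585559007903890147840507990692800 + 845918630377193327003107113501133056457191623520 + 769016936706539388184642830455575505870174203200 + 704932191980994439169255927917610880380993019600 + 650706638751687174617774702693179274197839710400 + 604227593126566662145076509643666468897994016800 + 563945753584795551335404742334088704304794415680 + 528699143985745829376941945938208160285744764700 + 497599194339525486472415949118313562621877425600 + 469954794653996292779503951945073920253995346400 + 445220331777470172106898480790070029714311380800 + 422959315188596663501553556750566528228595811760 + 402818395417711108096717673095777645931996011200 + 384508468353269694092321415227787752935087101600 + 367790708859649272610046571087449154981387662400 + 352466095990497219584627963958805440190496509800 + 338367452150877330801242845400453222582876649408 + 325353319375843587308887351346589637098919855200 + 313303196435997528519669301296715946835996897600 + 302113796563283331072538254821833234448997008400 + 291696079440411492070036935690045881536962628800 + 281972876792397775667702371167044352152397207840 + 272876977541030105484873262419720340792642459200 + 264349571992872914688470972969104080142872382350 + 256338978902179796061547610151858501956724734400 + 248799597169762743236207974559156781310938712800 + 241691037250626664858030603857466587559197606720 + 234977397326998146389751975972536960126997673200 + 228626656858700899190028949594900826069511249600 + 222610165888735086053449240395035014857155690400 + 216902212917229058205924900897726424732613236800 + 211479657594298331750776778375283264114297905880 + 206321617165169104147099295975886111331022347200 + 201409197708855554048358836547888822965998005600 + 196725262878417052791420258953751873594695726400 + 192254234176634847046160707613893876467543550800 + 187981917861598517111801580778029568101598138560 + 183895354429824636305023285543724577490693831200 + 179982687314296452553852577340666607756849281600 + 176233047995248609792313981979402720095248254900 + 172636455179019046327164717041047562542284004800 + 169183726075438665400621422700226611291438324704 + 165866398113175162157471983039437854207292475200 + 162676659687921793654443675673294818549459927600 + 159607288750413835283605115754930765369281438400 + 156651598217998764259834650648357973417998448800 + 153803387341307877636928566091115101174034840640 + 151056898281641665536269127410916617224498504200 + 148406777259156724035632826930023343238103793600 + 145848039720205746035018467845022940768481314400 + 143376039046981919831035103983242890924947732800 + 140986438396198887833851185583522176076198603920 + 138675185307736610984115920246087386304457643200 + 136438488770515052742436631209860170396321229600 + 134272798472570369365572557698592548643998670400 + 132174785996436457344235486484552040071436191175 + 130141327750337434923554940538635854839567942080 + 128169489451089898030773805075929250978362367200 + 126256511996596018955687628880766127829431585600 + 124399798584881371618103987279578390655469356400 + 122596902953216424203348857029149718327129220800 + 120845518625313332429015301928733293779598803360 + 119143469067210327746916494859314514993970651200 + 117488698663499073194875987986268480063498836600 + 115879264435231962603165358013853843350300222400 + 114313328429350449595014474797450413034755624800 + 112789150716959110267080948466817740860958883136 + 111305082944367543026724620197517507428577845200 + 109859562386648484026377547207939357981453457600 + 108451106458614529102962450448863212366306618400 + 107078307642682699620646470063434564108505268800 + 105739828797149165875388389187641632057148952940 + 104434398811999176173223100432238648945332299200 + 103160808582584552073549647987943055665511173600 + 101917907274360641807603266686883500777974894400 + 100704598854427777024179418273944411482999002800 + 99519838867905097294483189823662712524375485120 + 98362631439208526395710129476875936797347863200 + 97232026480137164023345645230015293845654209600 + 96127117088317423523080353806946938233771775400 + 95047037121032958090236754325970006343504676800 + 93990958930799258555900790389014784050799069280 + 92958091250241024945396386099025610599691387200 + 91947677214912318152511642771862288745346915600 + 90958992513676701828291087473240113597547486400 + 89991343657148226276926288670333303878424640800 + 89044066355494034421379696158014005942862276160 + 88116523997624304896156990989701360047624127450 + 87208106224452920309598671494962170768782641600 + 86318227589509523163582358520523781271142002400 + 85446326300726598687182536717286167318908244800 + 84591863037719332700310711350113305645719162352 + 83754319839326071980505654802092381827444715200 + 82933199056587581078735991519718927103646237600 + 82128022366717798738165739174867287034678798400 + 81338329843960896827221837836647409274729963800 + 80563679083542221619343534619155529186399202240 + 79803644375206917641802557877465382684640719200 + 79057815923102180093748328364591874435251553600 + 78325799108999382129917325324178986708999224400 + 77607213796072782293863037935883766647448772800 + 76901693670653938818464283045557550587017420320 + 76208885619566966396676316531633608689837083200 = 44759615452395262628019596257950153084970574875235, so H_111 = 44759615452395262628019596257950153084970574875235/8459186303771933270031071135011330564571916235200; reducing by gcd(44759615452395262628019596257950153084970574875235, 8459186303771933270031071135011330564571916235200) = 55 gives 813811190043550229600356295599093692454010452277/153803387341307877636928566091115101174034840640 ≈ 5.29124. (The PNT-adjacent estimate ln(111) + γ ≈ 5.28675 matches within O(1/n).)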